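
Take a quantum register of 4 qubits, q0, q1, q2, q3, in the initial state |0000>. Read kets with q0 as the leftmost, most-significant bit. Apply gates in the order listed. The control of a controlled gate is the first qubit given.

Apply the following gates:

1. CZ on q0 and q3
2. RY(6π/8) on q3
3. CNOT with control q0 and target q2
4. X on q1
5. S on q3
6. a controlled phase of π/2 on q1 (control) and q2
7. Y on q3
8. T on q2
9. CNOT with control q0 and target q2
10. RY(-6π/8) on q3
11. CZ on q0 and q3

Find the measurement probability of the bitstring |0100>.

Outcome |0100> occurs with probability 1/4.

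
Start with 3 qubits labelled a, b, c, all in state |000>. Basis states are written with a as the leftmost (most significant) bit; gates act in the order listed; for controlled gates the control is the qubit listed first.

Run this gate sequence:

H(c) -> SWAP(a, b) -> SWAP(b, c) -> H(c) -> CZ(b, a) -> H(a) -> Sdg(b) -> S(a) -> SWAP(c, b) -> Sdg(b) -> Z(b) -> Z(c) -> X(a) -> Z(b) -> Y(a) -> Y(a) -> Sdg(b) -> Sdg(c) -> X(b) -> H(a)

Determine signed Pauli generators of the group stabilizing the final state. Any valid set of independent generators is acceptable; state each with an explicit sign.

One valid set of independent stabilizer generators is +YII, -IXI, +IIX (any independent generating set of the same group is equally correct).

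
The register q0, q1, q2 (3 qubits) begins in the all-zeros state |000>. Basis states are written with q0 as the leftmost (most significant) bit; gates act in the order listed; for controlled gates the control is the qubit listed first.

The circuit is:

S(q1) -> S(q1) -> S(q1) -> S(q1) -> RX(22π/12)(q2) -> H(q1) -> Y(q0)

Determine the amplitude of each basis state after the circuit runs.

The final amplitudes are 0 on |000>, 0 on |001>, 0 on |010>, 0 on |011>, I*(-sqrt(3) - 1)/4 on |100>, -1/4 + sqrt(3)/4 on |101>, I*(-sqrt(3) - 1)/4 on |110>, -1/4 + sqrt(3)/4 on |111>.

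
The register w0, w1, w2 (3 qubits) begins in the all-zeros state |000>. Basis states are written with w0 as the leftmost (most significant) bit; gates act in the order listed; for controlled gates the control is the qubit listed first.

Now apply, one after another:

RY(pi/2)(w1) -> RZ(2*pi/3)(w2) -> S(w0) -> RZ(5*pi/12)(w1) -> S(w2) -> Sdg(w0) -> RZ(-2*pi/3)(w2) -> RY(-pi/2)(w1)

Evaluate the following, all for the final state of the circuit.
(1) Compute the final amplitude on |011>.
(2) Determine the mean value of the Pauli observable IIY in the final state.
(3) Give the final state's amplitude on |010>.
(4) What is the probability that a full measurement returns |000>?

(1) The amplitude on |011> is 0.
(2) The observable IIY averages to 0.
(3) The final state's coefficient on |010> equals (1 - exp(5*I*pi/12))*exp(19*I*pi/24)/2.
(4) The probability of measuring |000> is -sqrt(2)/8 + sqrt(6)/8 + 1/2.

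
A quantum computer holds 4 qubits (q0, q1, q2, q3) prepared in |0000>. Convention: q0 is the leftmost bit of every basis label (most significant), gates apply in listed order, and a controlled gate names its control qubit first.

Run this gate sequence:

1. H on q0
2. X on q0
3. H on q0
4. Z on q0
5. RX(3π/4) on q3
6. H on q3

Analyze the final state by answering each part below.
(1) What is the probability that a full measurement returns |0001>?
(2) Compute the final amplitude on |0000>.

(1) Outcome |0001> occurs with probability 1/2.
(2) |0000> carries amplitude sqrt(2)*sqrt(2 - sqrt(2))/4 - sqrt(2)*I*sqrt(sqrt(2) + 2)/4 in the final state.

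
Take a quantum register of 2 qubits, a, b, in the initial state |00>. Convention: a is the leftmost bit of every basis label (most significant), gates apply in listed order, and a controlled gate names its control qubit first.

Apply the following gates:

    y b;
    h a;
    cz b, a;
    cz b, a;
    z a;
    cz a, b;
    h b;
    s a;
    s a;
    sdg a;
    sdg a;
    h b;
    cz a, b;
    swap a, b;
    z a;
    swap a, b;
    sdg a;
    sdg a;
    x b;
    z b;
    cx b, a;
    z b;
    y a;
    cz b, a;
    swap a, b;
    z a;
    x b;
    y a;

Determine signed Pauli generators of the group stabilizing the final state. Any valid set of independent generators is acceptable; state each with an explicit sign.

One valid set of independent stabilizer generators is -IX, -ZI (any independent generating set of the same group is equally correct). Key observation: steps 6-13 multiply out to the identity, so the circuit reduces to the remaining gates.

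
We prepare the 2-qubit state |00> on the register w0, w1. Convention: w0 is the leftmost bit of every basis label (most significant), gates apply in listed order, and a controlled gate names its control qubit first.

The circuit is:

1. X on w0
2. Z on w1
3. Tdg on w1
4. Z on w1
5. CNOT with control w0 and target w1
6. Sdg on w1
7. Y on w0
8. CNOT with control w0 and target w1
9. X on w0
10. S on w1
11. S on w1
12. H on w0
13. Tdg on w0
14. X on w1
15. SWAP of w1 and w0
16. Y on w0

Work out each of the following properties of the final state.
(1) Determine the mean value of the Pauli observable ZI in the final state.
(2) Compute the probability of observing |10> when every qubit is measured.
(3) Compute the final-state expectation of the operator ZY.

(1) In the final state, ZI has expectation -1.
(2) A full measurement returns |10> with probability 1/2.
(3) The observable ZY averages to -sqrt(2)/2.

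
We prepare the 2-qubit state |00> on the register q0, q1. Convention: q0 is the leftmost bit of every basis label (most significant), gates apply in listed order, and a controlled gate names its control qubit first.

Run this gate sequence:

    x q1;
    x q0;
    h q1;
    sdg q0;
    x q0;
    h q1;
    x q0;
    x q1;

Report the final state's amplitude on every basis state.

After the circuit, the state carries amplitude -I on |10>, and 0 on every other basis state.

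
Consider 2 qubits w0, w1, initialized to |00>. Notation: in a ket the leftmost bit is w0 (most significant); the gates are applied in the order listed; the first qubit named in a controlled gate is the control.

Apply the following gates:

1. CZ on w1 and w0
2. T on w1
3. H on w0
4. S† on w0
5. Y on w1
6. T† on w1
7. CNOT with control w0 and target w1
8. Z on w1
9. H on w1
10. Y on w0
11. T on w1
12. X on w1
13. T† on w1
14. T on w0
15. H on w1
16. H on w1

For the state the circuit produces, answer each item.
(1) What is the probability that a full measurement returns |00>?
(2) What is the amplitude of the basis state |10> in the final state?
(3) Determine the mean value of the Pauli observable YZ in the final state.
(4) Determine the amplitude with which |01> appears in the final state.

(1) The probability of measuring |00> is 1/4. Key observation: the block from step 15 through step 16 cancels to the identity and can be dropped.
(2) The final state's coefficient on |10> equals -exp(I*pi/4)/2.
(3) The observable YZ averages to -sqrt(2)/2.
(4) The amplitude on |01> is -1/2.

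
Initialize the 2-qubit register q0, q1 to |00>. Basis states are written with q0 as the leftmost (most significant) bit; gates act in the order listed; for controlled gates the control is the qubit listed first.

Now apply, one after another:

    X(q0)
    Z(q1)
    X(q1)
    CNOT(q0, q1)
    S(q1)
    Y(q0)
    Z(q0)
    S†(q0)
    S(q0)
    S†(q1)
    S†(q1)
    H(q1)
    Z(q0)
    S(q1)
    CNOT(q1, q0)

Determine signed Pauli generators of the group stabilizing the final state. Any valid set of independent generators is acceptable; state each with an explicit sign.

One valid set of independent stabilizer generators is +XY, +ZZ (any independent generating set of the same group is equally correct).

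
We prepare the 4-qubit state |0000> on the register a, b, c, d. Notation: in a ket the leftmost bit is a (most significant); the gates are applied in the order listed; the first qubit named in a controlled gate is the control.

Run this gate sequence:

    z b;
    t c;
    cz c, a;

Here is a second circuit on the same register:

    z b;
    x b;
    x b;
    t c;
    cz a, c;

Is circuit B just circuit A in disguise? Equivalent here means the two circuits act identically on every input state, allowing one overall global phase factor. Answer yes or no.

Yes — the two circuits implement the same unitary up to a global phase.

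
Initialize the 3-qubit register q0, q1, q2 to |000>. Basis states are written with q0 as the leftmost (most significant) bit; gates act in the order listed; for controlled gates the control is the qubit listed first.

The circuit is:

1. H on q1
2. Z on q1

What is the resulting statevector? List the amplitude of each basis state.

The resulting statevector has amplitude sqrt(2)/2 on |000>, -sqrt(2)/2 on |010>, and 0 on every other basis state.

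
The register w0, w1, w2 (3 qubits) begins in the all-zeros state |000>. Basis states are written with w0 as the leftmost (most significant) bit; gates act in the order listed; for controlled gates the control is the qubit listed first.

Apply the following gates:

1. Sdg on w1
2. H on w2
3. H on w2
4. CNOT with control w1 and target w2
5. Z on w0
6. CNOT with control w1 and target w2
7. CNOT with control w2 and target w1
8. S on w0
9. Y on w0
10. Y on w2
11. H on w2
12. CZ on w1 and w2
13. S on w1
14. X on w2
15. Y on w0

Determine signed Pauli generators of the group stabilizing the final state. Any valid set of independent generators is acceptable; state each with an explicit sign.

One valid set of independent stabilizer generators is -IIX, +ZII, +IZI (any independent generating set of the same group is equally correct). Key observation: gates 2-3 undo each other exactly, leaving only the rest of the circuit to track.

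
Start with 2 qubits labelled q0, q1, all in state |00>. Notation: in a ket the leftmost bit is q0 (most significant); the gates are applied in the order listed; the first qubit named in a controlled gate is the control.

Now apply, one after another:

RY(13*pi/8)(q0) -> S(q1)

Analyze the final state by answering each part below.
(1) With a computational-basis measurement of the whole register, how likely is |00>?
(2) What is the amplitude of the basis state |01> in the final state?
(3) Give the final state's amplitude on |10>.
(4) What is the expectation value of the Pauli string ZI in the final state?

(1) A full measurement returns |00> with probability cos(3*pi/16)**2.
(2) |01> carries amplitude 0 in the final state.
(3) The final state's coefficient on |10> equals sin(3*pi/16).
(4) The observable ZI averages to sqrt(2 - sqrt(2))/2.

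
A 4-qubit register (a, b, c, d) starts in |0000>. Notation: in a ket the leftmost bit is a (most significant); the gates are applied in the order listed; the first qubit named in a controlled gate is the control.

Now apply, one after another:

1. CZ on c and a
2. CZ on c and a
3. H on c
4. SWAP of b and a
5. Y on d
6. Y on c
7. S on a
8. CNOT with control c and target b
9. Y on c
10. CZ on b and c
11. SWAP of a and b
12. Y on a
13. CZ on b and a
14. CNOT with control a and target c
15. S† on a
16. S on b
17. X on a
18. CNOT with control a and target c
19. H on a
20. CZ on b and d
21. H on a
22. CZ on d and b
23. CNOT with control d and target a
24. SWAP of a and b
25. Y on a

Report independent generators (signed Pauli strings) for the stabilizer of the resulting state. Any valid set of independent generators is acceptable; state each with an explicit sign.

The stabilizer group can be generated by -IXYI, -ZIII, -IZZI, -IIIZ, among other valid generating sets.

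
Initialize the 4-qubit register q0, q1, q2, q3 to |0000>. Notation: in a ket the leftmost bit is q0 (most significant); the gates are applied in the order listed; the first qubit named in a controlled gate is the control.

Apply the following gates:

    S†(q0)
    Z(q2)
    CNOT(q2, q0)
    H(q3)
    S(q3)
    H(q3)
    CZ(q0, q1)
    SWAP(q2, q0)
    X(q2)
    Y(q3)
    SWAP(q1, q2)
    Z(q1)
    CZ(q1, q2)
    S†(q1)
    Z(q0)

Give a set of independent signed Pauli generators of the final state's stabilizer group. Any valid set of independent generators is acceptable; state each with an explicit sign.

The final state is stabilized by the group generated by -IIIY, +ZIII, -IZII, +IIZI; other independent generating sets are equally valid.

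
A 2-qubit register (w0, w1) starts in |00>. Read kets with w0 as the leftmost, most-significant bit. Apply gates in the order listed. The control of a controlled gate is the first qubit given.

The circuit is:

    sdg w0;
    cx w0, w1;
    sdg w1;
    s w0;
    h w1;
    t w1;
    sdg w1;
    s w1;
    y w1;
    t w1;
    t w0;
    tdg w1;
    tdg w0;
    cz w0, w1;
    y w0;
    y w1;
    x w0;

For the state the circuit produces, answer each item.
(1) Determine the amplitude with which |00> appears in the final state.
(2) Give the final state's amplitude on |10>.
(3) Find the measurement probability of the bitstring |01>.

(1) The final state's coefficient on |00> equals sqrt(2)*I/2.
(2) The final state's coefficient on |10> equals 0.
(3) A full measurement returns |01> with probability 1/2.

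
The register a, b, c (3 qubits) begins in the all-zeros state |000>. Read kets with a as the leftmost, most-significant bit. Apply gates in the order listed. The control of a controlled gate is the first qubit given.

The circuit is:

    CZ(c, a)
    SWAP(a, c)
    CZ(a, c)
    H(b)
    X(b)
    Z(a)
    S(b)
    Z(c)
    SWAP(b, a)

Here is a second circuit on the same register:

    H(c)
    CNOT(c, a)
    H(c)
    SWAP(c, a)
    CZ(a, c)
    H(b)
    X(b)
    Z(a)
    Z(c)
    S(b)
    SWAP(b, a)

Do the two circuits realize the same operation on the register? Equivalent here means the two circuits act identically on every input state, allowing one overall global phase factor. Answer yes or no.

No, they are not equivalent — no single phase factor reconciles the two unitaries.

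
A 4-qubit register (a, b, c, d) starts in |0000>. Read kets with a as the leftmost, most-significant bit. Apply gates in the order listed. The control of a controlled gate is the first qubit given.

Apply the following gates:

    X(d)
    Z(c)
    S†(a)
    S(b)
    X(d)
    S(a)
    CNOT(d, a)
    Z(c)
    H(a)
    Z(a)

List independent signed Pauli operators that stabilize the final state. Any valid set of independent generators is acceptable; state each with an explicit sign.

The stabilizer group can be generated by -XIII, +IZII, +IIZI, +IIIZ, among other valid generating sets.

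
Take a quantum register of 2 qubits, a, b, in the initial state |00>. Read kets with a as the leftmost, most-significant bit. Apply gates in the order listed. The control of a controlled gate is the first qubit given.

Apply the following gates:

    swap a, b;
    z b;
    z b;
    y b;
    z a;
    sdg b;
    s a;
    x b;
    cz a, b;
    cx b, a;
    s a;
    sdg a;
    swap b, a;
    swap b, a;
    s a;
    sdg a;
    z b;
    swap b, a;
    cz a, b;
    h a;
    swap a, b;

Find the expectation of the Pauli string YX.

The expectation value of YX is 0. Key observation: steps 11-16 multiply out to the identity, so the circuit reduces to the remaining gates.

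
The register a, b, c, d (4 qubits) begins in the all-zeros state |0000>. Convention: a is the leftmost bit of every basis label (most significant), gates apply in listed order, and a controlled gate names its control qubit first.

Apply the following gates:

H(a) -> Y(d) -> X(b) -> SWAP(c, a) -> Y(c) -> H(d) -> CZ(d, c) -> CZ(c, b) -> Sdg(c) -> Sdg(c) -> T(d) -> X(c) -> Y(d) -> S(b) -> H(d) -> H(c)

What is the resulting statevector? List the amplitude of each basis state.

The resulting statevector has amplitude -exp(I*pi/4)/2 on |0100>, -exp(I*pi/4)/2 on |0101>, 1/2 on |0110>, -1/2 on |0111>, and 0 on every other basis state.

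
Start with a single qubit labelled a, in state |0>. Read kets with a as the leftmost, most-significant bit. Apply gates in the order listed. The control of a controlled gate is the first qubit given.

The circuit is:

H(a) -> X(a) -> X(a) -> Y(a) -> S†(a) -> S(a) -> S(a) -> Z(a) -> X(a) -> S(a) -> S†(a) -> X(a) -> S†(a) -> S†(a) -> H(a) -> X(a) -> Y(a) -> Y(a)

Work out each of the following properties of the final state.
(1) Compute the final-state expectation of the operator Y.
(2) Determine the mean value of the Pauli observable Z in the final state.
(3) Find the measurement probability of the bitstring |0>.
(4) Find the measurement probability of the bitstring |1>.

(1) The expectation value of Y is -1.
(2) The observable Z averages to 0.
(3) Outcome |0> occurs with probability 1/2.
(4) A full measurement returns |1> with probability 1/2.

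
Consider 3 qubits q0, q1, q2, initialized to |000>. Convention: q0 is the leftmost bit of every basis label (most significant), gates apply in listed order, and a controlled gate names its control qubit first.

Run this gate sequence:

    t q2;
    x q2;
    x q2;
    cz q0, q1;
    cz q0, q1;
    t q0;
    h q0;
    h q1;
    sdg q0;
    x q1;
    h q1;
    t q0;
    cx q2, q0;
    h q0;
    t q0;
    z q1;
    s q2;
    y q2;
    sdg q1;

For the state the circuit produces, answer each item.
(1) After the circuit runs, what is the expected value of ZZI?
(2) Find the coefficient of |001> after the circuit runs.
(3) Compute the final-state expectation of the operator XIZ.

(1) In the final state, ZZI has expectation sqrt(2)/2.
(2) The final state's coefficient on |001> equals exp(I*pi/4)/2 + I/2.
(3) The expectation value of XIZ is 1/2.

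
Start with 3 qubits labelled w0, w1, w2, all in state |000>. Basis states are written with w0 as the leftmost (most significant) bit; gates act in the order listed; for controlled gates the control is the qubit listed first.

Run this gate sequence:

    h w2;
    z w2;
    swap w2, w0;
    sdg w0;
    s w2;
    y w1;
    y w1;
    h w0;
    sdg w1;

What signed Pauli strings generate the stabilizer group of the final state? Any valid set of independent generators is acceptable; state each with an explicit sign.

The stabilizer group can be generated by -YII, +IZI, +IIZ, among other valid generating sets.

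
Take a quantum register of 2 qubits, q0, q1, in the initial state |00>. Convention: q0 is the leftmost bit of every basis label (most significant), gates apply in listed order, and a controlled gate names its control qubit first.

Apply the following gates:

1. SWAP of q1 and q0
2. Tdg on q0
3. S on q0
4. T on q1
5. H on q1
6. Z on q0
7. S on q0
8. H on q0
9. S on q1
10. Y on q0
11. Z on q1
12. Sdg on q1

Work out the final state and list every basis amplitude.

The final amplitudes are -I/2 on |00>, I/2 on |01>, I/2 on |10>, -I/2 on |11>.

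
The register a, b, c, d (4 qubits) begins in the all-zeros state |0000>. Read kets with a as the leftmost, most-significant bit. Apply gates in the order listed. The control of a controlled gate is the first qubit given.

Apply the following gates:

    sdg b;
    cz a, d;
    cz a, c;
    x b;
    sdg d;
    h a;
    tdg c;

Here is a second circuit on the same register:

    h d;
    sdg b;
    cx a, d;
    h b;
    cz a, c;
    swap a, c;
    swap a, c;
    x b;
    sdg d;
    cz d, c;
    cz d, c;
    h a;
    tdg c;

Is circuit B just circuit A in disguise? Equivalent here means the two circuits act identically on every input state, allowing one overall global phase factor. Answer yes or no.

No, they are not equivalent — no single phase factor reconciles the two unitaries.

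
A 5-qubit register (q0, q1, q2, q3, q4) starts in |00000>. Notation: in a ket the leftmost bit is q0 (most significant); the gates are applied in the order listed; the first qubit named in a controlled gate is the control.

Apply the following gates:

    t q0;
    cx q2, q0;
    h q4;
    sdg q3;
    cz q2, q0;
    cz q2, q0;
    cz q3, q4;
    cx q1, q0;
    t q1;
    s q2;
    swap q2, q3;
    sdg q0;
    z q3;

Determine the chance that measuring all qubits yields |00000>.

A full measurement returns |00000> with probability 1/2.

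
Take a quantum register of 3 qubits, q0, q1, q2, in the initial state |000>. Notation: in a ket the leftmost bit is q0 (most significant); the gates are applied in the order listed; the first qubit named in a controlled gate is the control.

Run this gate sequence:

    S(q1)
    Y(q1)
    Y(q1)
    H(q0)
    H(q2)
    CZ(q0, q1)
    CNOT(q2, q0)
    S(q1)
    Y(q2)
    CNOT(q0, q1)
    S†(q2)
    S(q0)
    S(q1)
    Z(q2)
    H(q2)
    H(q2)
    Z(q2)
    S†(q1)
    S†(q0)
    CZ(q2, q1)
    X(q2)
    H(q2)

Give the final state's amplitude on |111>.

The final state's coefficient on |111> equals sqrt(2)*(-1 + I)/4.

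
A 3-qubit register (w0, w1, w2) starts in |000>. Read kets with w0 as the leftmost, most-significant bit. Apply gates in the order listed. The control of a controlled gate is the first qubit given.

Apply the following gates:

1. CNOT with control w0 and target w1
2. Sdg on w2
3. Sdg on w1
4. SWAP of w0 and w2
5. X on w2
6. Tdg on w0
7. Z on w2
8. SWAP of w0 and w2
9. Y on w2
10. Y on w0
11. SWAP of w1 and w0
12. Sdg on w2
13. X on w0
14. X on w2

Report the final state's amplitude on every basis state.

The resulting statevector has amplitude I on |100>, and 0 on every other basis state.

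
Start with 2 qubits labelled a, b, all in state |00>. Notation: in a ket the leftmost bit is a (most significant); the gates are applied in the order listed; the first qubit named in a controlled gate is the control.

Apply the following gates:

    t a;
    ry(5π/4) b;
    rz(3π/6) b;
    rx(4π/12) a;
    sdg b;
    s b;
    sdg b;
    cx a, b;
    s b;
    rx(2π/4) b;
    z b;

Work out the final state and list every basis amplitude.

After the circuit, the state carries amplitude sqrt(6)*(-sqrt(sqrt(2) + 2) + sqrt(2 - sqrt(2)))*exp(3*I*pi/4)/8 on |00>, sqrt(6)*(-sqrt(sqrt(2) + 2) - sqrt(2 - sqrt(2)))*exp(I*pi/4)/8 on |01>, sqrt(2)*(-sqrt(sqrt(2) + 2) + sqrt(2 - sqrt(2)))*exp(I*pi/4)/8 on |10>, sqrt(2)*(-sqrt(sqrt(2) + 2) - sqrt(2 - sqrt(2)))*exp(3*I*pi/4)/8 on |11>.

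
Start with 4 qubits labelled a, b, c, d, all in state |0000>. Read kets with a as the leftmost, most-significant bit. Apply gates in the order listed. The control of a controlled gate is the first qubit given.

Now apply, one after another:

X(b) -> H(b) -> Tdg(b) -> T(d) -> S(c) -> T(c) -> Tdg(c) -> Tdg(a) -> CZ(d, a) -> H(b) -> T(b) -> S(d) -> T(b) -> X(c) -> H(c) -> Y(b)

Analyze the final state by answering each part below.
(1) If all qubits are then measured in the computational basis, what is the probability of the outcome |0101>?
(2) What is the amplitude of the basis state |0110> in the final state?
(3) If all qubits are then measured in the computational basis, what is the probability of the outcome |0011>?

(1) The probability of measuring |0101> is 0.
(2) The amplitude on |0110> is sqrt(2)*(-I + exp(I*pi/4))/4.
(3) A full measurement returns |0011> with probability 0.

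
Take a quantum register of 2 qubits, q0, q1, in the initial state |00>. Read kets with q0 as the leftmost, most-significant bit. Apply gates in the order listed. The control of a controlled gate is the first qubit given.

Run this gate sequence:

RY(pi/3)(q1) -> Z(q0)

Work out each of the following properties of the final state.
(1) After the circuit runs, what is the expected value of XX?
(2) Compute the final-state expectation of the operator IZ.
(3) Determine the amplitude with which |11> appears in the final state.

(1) The observable XX averages to 0.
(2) The observable IZ averages to 1/2.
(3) |11> carries amplitude 0 in the final state.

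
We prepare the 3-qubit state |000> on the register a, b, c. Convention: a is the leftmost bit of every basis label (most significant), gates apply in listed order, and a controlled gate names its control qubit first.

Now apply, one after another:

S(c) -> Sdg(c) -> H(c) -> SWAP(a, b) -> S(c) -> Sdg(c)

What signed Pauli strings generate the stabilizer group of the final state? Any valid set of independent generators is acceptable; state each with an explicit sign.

One valid set of independent stabilizer generators is +IIX, +ZII, +IZI (any independent generating set of the same group is equally correct).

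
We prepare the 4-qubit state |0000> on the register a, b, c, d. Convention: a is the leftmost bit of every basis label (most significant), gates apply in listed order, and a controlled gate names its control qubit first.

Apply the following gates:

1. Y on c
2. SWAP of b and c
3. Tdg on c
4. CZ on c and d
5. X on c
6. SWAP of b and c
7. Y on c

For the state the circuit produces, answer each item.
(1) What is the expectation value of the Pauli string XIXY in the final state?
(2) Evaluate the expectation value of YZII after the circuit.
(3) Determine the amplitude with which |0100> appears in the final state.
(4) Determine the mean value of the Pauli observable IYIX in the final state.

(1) In the final state, XIXY has expectation 0.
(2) The expectation value of YZII is 0.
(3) The final state's coefficient on |0100> equals 1.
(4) The observable IYIX averages to 0.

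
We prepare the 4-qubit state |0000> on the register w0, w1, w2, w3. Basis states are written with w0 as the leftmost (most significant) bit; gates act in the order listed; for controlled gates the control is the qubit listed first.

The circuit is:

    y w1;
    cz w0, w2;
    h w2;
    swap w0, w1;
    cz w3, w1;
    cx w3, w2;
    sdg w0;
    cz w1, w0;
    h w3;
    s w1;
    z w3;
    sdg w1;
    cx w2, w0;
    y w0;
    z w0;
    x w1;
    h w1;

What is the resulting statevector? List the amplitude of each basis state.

The resulting statevector has amplitude -sqrt(2)*I/4 on |0000>, sqrt(2)*I/4 on |0001>, 0 on |0010>, 0 on |0011>, sqrt(2)*I/4 on |0100>, -sqrt(2)*I/4 on |0101>, 0 on |0110>, 0 on |0111>, 0 on |1000>, 0 on |1001>, -sqrt(2)*I/4 on |1010>, sqrt(2)*I/4 on |1011>, 0 on |1100>, 0 on |1101>, sqrt(2)*I/4 on |1110>, -sqrt(2)*I/4 on |1111>.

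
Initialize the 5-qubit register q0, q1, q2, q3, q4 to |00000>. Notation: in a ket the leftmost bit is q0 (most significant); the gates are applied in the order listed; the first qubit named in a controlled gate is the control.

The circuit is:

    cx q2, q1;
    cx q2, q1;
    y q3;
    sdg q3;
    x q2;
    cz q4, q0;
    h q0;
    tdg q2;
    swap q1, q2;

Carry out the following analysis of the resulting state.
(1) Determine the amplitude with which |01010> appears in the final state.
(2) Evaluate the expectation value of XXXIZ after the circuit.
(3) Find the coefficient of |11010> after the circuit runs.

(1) The final state's coefficient on |01010> equals -sqrt(2)*exp(3*I*pi/4)/2. Key observation: the block from step 1 through step 2 cancels to the identity and can be dropped.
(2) The observable XXXIZ averages to 0.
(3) |11010> carries amplitude -sqrt(2)*exp(3*I*pi/4)/2 in the final state.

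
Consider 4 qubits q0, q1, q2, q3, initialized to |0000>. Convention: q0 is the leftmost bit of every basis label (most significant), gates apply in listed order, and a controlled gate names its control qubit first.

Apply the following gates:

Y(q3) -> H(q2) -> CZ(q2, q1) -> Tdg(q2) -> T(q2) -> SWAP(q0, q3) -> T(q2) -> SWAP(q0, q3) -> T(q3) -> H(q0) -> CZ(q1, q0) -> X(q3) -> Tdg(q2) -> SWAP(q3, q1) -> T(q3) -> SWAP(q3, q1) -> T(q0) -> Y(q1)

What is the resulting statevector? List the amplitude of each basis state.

After the circuit, the state carries amplitude -exp(I*pi/4)/2 on |0100>, -exp(I*pi/4)/2 on |0110>, -I/2 on |1100>, -I/2 on |1110>, and 0 on every other basis state.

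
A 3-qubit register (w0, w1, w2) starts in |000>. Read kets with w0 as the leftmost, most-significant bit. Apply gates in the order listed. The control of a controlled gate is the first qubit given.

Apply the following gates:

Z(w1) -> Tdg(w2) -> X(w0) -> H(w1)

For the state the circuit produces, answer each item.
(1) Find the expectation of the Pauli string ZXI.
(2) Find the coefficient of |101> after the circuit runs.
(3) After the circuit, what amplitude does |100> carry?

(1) The observable ZXI averages to -1.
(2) The amplitude on |101> is 0.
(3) |100> carries amplitude sqrt(2)/2 in the final state.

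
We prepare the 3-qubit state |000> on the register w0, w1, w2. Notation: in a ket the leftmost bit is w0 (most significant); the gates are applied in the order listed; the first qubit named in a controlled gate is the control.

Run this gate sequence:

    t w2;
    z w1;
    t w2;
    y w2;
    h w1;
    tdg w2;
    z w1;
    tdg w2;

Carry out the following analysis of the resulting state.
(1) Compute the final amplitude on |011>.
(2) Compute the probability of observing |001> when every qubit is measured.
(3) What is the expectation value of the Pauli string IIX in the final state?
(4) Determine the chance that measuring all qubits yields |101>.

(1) |011> carries amplitude -sqrt(2)/2 in the final state.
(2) The probability of measuring |001> is 1/2.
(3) The expectation value of IIX is 0.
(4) Outcome |101> occurs with probability 0.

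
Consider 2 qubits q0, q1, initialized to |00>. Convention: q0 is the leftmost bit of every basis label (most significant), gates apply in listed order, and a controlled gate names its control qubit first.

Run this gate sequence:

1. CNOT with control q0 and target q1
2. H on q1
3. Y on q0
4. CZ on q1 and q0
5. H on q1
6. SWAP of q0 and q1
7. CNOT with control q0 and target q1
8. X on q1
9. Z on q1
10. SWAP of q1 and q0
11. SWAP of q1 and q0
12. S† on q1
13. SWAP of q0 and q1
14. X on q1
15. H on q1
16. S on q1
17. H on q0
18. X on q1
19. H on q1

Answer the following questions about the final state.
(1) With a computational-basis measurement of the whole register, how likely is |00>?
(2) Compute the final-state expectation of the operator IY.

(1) The probability of measuring |00> is 1/4.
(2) The expectation value of IY is 1.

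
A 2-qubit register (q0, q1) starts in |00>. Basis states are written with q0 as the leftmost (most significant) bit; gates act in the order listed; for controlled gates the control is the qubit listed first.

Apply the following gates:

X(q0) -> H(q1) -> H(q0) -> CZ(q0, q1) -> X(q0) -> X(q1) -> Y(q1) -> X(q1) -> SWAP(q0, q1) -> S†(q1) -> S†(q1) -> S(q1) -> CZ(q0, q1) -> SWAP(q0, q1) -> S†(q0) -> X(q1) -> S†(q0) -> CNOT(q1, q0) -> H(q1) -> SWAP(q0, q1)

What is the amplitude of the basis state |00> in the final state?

|00> carries amplitude sqrt(2)*(-1 + I)/4 in the final state.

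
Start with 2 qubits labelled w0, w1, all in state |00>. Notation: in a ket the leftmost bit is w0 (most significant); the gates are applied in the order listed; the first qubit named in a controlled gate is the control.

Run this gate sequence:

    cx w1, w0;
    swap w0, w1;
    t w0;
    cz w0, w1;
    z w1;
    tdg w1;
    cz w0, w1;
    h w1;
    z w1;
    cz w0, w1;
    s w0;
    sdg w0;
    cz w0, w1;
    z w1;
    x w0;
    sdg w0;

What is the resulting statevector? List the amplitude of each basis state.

After the circuit, the state carries amplitude 0 on |00>, 0 on |01>, -sqrt(2)*I/2 on |10>, -sqrt(2)*I/2 on |11>. Key observation: the block from step 9 through step 14 cancels to the identity and can be dropped.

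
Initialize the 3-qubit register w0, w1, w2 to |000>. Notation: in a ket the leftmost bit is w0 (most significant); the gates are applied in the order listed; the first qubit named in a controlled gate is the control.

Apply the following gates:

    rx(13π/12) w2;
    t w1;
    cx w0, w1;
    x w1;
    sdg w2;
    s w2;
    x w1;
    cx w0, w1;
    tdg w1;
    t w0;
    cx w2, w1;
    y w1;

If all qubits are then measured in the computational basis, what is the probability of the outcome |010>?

The probability of measuring |010> is -sqrt(6)/8 - sqrt(2)/8 + 1/2.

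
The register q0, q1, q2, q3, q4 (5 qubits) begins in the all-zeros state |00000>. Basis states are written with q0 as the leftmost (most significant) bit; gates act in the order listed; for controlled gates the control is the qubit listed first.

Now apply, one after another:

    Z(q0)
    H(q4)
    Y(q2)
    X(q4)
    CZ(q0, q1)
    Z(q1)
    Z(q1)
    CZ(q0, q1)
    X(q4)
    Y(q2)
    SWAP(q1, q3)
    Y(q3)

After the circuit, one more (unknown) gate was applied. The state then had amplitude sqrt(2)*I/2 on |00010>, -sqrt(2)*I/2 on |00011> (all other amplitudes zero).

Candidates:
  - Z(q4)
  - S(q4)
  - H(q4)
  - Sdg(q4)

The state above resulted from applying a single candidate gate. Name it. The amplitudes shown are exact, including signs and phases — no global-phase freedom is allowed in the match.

The applied gate was Z(q4). Key observation: gates 3-10 undo each other exactly, leaving only the rest of the circuit to track.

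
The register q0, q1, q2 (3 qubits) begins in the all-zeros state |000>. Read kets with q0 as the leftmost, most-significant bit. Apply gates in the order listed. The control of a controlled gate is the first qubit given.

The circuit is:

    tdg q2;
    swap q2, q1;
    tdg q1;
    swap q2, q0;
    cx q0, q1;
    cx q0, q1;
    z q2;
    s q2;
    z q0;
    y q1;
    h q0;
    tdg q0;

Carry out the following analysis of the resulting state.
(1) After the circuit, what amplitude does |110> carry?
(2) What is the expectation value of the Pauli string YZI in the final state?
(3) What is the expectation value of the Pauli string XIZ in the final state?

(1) |110> carries amplitude sqrt(2)*exp(I*pi/4)/2 in the final state.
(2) The expectation value of YZI is sqrt(2)/2.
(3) In the final state, XIZ has expectation sqrt(2)/2.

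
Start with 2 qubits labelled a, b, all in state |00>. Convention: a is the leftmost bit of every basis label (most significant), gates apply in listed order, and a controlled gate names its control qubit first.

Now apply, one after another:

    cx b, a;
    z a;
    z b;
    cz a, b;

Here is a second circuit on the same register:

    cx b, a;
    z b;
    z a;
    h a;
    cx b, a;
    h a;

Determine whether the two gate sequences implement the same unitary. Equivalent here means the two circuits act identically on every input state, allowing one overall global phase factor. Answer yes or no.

Yes — the two circuits implement the same unitary up to a global phase.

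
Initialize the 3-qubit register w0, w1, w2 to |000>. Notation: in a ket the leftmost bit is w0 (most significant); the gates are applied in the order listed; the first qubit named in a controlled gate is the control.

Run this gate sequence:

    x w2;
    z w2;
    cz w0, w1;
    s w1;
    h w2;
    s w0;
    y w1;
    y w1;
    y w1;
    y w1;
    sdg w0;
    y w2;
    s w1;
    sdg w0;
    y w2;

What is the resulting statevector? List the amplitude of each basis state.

The final amplitudes are -sqrt(2)/2 on |000>, sqrt(2)/2 on |001>, and 0 on every other basis state. Key observation: steps 6-11 multiply out to the identity, so the circuit reduces to the remaining gates.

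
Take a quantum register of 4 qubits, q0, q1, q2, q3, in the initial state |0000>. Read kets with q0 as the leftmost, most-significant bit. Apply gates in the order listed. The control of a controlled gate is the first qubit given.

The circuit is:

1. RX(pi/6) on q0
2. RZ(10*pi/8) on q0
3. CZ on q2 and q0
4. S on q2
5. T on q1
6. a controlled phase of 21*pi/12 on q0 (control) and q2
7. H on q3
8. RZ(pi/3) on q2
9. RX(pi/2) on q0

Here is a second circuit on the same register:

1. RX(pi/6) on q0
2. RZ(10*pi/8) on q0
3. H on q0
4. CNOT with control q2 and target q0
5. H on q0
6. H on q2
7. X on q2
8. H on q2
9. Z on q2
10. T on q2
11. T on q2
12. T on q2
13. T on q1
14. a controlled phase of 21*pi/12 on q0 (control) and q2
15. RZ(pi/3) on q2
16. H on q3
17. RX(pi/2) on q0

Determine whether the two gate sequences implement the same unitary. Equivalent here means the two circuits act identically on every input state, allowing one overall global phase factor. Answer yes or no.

No — the two circuits implement different unitaries, even allowing a global phase.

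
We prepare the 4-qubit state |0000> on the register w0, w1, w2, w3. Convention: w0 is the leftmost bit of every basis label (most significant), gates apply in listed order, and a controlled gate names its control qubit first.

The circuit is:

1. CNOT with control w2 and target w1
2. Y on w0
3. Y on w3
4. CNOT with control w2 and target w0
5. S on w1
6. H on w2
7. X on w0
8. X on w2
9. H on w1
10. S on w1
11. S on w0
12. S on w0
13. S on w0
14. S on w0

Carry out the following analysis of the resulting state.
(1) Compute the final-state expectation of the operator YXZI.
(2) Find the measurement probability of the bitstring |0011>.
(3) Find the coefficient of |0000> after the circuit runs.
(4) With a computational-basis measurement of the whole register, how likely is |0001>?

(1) In the final state, YXZI has expectation 0. Key observation: the block from step 11 through step 14 cancels to the identity and can be dropped.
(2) The probability of measuring |0011> is 1/4.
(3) |0000> carries amplitude 0 in the final state.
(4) The probability of measuring |0001> is 1/4.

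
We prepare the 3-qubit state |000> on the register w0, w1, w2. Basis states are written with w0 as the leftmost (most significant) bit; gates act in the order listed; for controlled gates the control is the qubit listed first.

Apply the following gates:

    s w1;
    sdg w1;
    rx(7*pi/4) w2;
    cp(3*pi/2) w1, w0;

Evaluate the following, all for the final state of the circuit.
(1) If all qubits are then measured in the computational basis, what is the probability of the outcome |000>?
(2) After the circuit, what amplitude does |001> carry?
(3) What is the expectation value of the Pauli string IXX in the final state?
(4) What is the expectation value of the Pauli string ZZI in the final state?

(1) A full measurement returns |000> with probability sqrt(2)/4 + 1/2. Key observation: steps 1-2 multiply out to the identity, so the circuit reduces to the remaining gates.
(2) The amplitude on |001> is -I*sqrt(2 - sqrt(2))/2.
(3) In the final state, IXX has expectation 0.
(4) In the final state, ZZI has expectation 1.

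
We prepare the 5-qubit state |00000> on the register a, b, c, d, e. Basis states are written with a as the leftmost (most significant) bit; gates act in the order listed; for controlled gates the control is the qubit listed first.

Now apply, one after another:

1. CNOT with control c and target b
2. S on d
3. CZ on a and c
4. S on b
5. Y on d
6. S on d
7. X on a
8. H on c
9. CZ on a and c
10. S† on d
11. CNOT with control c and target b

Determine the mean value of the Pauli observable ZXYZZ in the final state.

In the final state, ZXYZZ has expectation 0.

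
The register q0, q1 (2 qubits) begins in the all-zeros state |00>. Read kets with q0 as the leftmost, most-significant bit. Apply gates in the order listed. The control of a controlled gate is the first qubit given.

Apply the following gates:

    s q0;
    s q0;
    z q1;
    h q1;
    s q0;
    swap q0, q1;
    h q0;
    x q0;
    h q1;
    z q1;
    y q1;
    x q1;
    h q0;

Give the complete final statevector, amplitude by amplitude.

After the circuit, the state carries amplitude I/2 on |00>, I/2 on |01>, -I/2 on |10>, -I/2 on |11>.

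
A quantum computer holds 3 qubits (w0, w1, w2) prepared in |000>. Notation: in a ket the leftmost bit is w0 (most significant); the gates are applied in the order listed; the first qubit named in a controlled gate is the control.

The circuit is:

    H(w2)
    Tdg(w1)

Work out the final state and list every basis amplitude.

After the circuit, the state carries amplitude sqrt(2)/2 on |000>, sqrt(2)/2 on |001>, and 0 on every other basis state.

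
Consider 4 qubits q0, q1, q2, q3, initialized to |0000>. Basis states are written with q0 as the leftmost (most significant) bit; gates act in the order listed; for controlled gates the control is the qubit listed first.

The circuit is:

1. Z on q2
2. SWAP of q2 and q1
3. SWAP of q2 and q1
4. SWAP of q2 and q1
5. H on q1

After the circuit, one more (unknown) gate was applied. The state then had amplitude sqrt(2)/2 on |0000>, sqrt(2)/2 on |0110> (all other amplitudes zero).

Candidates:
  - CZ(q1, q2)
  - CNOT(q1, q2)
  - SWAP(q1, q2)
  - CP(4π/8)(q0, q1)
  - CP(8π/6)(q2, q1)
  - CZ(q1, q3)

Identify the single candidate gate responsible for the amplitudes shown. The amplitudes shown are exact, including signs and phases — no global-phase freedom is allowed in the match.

The applied gate was CNOT(q1, q2). Key observation: steps 3-4 multiply out to the identity, so the circuit reduces to the remaining gates.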